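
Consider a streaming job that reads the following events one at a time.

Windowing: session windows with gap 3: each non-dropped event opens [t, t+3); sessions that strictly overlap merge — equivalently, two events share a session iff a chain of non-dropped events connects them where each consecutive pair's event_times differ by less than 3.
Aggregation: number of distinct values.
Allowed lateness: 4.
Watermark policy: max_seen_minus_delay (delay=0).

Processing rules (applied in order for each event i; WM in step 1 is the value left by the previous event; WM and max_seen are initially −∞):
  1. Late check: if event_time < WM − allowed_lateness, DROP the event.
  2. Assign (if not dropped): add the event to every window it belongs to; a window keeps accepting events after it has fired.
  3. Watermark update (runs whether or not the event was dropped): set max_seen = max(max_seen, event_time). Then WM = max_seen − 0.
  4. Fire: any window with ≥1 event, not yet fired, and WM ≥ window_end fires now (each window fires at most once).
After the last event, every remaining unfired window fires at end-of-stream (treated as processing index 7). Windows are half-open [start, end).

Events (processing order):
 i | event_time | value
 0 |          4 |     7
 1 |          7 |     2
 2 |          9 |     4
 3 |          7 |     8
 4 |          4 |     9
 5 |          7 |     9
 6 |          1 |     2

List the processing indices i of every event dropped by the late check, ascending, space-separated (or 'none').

4 6

i=0 t=4 v=7: → [4,7); WM=4
i=1 t=7 v=2: → [7,10); WM=7
i=2 t=9 v=4: → [7,12); WM=9
i=3 t=7 v=8: → [7,12); WM=9
i=4 t=4 v=9: DROP (t<9-4); WM=9
i=5 t=7 v=9: → [7,12); WM=9
i=6 t=1 v=2: DROP (t<9-4); WM=9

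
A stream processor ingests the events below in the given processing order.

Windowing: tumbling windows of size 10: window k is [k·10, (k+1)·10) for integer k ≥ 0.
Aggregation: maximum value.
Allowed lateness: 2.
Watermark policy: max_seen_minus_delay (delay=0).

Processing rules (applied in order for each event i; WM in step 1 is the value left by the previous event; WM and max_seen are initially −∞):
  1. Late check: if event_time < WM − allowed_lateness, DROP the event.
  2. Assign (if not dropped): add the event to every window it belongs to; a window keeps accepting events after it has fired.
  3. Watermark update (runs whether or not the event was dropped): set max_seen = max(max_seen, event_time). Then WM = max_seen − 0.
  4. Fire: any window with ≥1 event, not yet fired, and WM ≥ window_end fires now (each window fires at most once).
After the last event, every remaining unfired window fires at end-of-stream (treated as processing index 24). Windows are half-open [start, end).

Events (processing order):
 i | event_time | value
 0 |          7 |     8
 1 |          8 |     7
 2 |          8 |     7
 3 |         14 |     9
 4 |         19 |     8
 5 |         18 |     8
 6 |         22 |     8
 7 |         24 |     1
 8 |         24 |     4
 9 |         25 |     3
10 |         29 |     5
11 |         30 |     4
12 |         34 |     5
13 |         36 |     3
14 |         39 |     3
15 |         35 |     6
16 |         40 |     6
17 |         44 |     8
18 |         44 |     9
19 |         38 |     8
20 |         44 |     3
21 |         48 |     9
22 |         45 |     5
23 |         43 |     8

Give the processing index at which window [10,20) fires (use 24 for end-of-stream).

6

i=0 t=7 v=8: → [0,10); WM=7
i=1 t=8 v=7: → [0,10); WM=8
i=2 t=8 v=7: → [0,10); WM=8
i=3 t=14 v=9: → [10,20); WM=14; [0,10) fires=8
i=4 t=19 v=8: → [10,20); WM=19
i=5 t=18 v=8: → [10,20); WM=19
i=6 t=22 v=8: → [20,30); WM=22; [10,20) fires=9
i=7 t=24 v=1: → [20,30); WM=24
i=8 t=24 v=4: → [20,30); WM=24
i=9 t=25 v=3: → [20,30); WM=25
i=10 t=29 v=5: → [20,30); WM=29
i=11 t=30 v=4: → [30,40); WM=30; [20,30) fires=8
i=12 t=34 v=5: → [30,40); WM=34
i=13 t=36 v=3: → [30,40); WM=36
i=14 t=39 v=3: → [30,40); WM=39
i=15 t=35 v=6: DROP (t<39-2); WM=39
i=16 t=40 v=6: → [40,50); WM=40; [30,40) fires=5
i=17 t=44 v=8: → [40,50); WM=44
i=18 t=44 v=9: → [40,50); WM=44
i=19 t=38 v=8: DROP (t<44-2); WM=44
i=20 t=44 v=3: → [40,50); WM=44
i=21 t=48 v=9: → [40,50); WM=48
i=22 t=45 v=5: DROP (t<48-2); WM=48
i=23 t=43 v=8: DROP (t<48-2); WM=48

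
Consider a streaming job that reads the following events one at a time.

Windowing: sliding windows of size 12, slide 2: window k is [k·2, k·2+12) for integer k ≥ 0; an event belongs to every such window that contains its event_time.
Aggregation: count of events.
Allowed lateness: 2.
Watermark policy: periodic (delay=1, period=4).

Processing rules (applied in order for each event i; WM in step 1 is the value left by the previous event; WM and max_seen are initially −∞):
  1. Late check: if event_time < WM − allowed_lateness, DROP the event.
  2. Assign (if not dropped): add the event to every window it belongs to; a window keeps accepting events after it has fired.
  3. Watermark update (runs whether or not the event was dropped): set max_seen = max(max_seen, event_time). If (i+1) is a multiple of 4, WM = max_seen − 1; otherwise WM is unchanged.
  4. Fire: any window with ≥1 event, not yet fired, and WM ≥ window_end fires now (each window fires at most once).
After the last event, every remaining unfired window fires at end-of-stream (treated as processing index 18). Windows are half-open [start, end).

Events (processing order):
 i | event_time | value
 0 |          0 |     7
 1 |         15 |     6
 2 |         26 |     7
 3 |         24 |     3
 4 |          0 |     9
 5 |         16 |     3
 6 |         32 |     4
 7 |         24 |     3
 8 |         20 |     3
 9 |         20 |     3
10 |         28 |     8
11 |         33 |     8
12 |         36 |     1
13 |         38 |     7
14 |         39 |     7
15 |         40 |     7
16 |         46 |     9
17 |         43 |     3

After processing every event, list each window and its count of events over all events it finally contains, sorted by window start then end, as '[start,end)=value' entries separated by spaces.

i=0 t=0 v=7: → [0,12); WM=−∞
i=1 t=15 v=6: → [14,26),[12,24),[10,22),[8,20),[6,18),[4,16); WM=−∞
i=2 t=26 v=7: → [26,38),[24,36),[22,34),[20,32),[18,30),[16,28); WM=−∞
i=3 t=24 v=3: → [24,36),[22,34),[20,32),[18,30),[16,28),[14,26); WM=25; [0,12) fires=1 [4,16) fires=1 [6,18) fires=1 [8,20) fires=1 [10,22) fires=1 [12,24) fires=1
i=4 t=0 v=9: DROP (t<25-2); WM=25
i=5 t=16 v=3: DROP (t<25-2); WM=25
i=6 t=32 v=4: → [32,44),[30,42),[28,40),[26,38),[24,36),[22,34); WM=25
i=7 t=24 v=3: → [24,36),[22,34),[20,32),[18,30),[16,28),[14,26); WM=31; [14,26) fires=3 [16,28) fires=3 [18,30) fires=3
i=8 t=20 v=3: DROP (t<31-2); WM=31
i=9 t=20 v=3: DROP (t<31-2); WM=31
i=10 t=28 v=8: DROP (t<31-2); WM=31
i=11 t=33 v=8: → [32,44),[30,42),[28,40),[26,38),[24,36),[22,34); WM=32; [20,32) fires=3
i=12 t=36 v=1: → [36,48),[34,46),[32,44),[30,42),[28,40),[26,38); WM=32
i=13 t=38 v=7: → [38,50),[36,48),[34,46),[32,44),[30,42),[28,40); WM=32
i=14 t=39 v=7: → [38,50),[36,48),[34,46),[32,44),[30,42),[28,40); WM=32
i=15 t=40 v=7: → [40,52),[38,50),[36,48),[34,46),[32,44),[30,42); WM=39; [22,34) fires=5 [24,36) fires=5 [26,38) fires=4
i=16 t=46 v=9: → [46,58),[44,56),[42,54),[40,52),[38,50),[36,48); WM=39
i=17 t=43 v=3: → [42,54),[40,52),[38,50),[36,48),[34,46),[32,44); WM=39

[0,12)=1 [4,16)=1 [6,18)=1 [8,20)=1 [10,22)=1 [12,24)=1 [14,26)=3 [16,28)=3 [18,30)=3 [20,32)=3 [22,34)=5 [24,36)=5 [26,38)=4 [28,40)=5 [30,42)=6 [32,44)=7 [34,46)=5 [36,48)=6 [38,50)=5 [40,52)=3 [42,54)=2 [44,56)=1 [46,58)=1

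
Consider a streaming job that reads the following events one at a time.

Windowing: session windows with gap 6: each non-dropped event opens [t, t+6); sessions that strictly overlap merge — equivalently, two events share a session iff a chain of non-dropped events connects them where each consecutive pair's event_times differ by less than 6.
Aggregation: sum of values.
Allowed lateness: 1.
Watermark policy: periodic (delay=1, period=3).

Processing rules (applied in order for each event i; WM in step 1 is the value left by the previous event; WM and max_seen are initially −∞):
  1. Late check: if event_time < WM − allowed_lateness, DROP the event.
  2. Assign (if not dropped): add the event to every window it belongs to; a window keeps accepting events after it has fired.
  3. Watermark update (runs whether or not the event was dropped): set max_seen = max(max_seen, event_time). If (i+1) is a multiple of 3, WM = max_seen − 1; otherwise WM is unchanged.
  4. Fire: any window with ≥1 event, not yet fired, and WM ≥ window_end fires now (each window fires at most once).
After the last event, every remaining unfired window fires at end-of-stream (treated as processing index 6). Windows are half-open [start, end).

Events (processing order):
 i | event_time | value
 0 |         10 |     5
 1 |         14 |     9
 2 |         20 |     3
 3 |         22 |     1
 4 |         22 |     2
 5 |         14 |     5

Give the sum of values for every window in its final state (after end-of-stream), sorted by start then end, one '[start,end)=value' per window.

[10,20)=14 [20,28)=6

i=0 t=10 v=5: → [10,16); WM=−∞
i=1 t=14 v=9: → [10,20); WM=−∞
i=2 t=20 v=3: → [20,26); WM=19
i=3 t=22 v=1: → [20,28); WM=19
i=4 t=22 v=2: → [20,28); WM=19
i=5 t=14 v=5: DROP (t<19-1); WM=21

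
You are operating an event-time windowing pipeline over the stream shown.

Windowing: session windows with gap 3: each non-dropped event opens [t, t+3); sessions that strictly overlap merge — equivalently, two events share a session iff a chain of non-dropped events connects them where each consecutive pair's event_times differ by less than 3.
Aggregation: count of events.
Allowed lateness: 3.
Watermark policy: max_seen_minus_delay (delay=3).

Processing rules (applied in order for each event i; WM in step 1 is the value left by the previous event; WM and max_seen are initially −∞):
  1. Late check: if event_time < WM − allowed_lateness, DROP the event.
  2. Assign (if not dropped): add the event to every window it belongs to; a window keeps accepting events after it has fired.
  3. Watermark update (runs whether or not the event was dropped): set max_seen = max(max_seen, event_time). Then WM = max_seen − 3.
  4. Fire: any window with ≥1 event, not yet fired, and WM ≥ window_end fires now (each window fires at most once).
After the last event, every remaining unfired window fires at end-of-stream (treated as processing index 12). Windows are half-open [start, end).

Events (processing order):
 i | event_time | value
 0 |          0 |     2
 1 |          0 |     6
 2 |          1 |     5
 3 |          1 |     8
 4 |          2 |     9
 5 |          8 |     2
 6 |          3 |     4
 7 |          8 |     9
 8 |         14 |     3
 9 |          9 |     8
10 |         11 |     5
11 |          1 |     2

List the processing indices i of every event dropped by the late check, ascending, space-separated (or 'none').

11

i=0 t=0 v=2: → [0,3); WM=-3
i=1 t=0 v=6: → [0,3); WM=-3
i=2 t=1 v=5: → [0,4); WM=-2
i=3 t=1 v=8: → [0,4); WM=-2
i=4 t=2 v=9: → [0,5); WM=-1
i=5 t=8 v=2: → [8,11); WM=5
i=6 t=3 v=4: → [0,6); WM=5
i=7 t=8 v=9: → [8,11); WM=5
i=8 t=14 v=3: → [14,17); WM=11
i=9 t=9 v=8: → [8,12); WM=11
i=10 t=11 v=5: → [8,14); WM=11
i=11 t=1 v=2: DROP (t<11-3); WM=11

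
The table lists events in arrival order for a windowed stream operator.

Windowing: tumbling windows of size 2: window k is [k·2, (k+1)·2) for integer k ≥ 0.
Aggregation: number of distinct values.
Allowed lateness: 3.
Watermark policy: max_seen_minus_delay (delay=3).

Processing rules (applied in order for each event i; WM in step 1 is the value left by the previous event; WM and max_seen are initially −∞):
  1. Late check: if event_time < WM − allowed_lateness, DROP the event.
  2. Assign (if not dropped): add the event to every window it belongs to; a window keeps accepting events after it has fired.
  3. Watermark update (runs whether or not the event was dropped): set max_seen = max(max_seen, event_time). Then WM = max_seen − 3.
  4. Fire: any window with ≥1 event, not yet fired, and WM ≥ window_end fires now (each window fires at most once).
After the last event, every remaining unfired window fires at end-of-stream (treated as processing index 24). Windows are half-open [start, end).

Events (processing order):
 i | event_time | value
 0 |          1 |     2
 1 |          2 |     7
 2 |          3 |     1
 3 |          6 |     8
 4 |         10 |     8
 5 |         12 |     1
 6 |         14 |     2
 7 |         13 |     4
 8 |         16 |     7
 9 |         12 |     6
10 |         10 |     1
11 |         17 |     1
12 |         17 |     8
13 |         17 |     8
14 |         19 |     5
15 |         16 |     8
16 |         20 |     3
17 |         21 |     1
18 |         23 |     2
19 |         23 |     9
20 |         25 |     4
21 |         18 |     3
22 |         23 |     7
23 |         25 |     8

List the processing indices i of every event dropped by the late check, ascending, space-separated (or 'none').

i=0 t=1 v=2: → [0,2); WM=-2
i=1 t=2 v=7: → [2,4); WM=-1
i=2 t=3 v=1: → [2,4); WM=0
i=3 t=6 v=8: → [6,8); WM=3; [0,2) fires=1
i=4 t=10 v=8: → [10,12); WM=7; [2,4) fires=2
i=5 t=12 v=1: → [12,14); WM=9; [6,8) fires=1
i=6 t=14 v=2: → [14,16); WM=11
i=7 t=13 v=4: → [12,14); WM=11
i=8 t=16 v=7: → [16,18); WM=13; [10,12) fires=1
i=9 t=12 v=6: → [12,14); WM=13
i=10 t=10 v=1: → [10,12); WM=13
i=11 t=17 v=1: → [16,18); WM=14; [12,14) fires=3
i=12 t=17 v=8: → [16,18); WM=14
i=13 t=17 v=8: → [16,18); WM=14
i=14 t=19 v=5: → [18,20); WM=16; [14,16) fires=1
i=15 t=16 v=8: → [16,18); WM=16
i=16 t=20 v=3: → [20,22); WM=17
i=17 t=21 v=1: → [20,22); WM=18; [16,18) fires=3
i=18 t=23 v=2: → [22,24); WM=20; [18,20) fires=1
i=19 t=23 v=9: → [22,24); WM=20
i=20 t=25 v=4: → [24,26); WM=22; [20,22) fires=2
i=21 t=18 v=3: DROP (t<22-3); WM=22
i=22 t=23 v=7: → [22,24); WM=22
i=23 t=25 v=8: → [24,26); WM=22

21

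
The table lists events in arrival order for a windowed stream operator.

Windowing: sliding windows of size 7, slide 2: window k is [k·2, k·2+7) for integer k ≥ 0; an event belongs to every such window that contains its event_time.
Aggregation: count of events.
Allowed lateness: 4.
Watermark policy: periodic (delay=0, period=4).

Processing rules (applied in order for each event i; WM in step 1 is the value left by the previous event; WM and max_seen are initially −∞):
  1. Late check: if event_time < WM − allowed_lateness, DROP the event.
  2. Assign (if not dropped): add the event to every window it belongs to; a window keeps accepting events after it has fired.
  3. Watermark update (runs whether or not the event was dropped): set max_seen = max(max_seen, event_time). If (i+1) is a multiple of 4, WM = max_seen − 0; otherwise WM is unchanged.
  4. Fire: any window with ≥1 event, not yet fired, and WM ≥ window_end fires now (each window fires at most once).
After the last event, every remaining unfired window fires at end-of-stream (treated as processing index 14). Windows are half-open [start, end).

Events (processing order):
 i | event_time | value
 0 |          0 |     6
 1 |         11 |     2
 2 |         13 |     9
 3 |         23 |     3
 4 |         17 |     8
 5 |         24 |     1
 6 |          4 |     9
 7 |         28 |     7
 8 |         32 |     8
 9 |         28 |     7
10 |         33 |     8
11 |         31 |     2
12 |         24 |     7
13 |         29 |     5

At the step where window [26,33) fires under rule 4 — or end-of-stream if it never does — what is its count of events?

i=0 t=0 v=6: → [0,7); WM=−∞
i=1 t=11 v=2: → [10,17),[8,15),[6,13); WM=−∞
i=2 t=13 v=9: → [12,19),[10,17),[8,15); WM=−∞
i=3 t=23 v=3: → [22,29),[20,27),[18,25); WM=23; [0,7) fires=1 [6,13) fires=1 [8,15) fires=2 [10,17) fires=2 [12,19) fires=1
i=4 t=17 v=8: DROP (t<23-4); WM=23
i=5 t=24 v=1: → [24,31),[22,29),[20,27),[18,25); WM=23
i=6 t=4 v=9: DROP (t<23-4); WM=23
i=7 t=28 v=7: → [28,35),[26,33),[24,31),[22,29); WM=28; [18,25) fires=2 [20,27) fires=2
i=8 t=32 v=8: → [32,39),[30,37),[28,35),[26,33); WM=28
i=9 t=28 v=7: → [28,35),[26,33),[24,31),[22,29); WM=28
i=10 t=33 v=8: → [32,39),[30,37),[28,35); WM=28
i=11 t=31 v=2: → [30,37),[28,35),[26,33); WM=33; [22,29) fires=4 [24,31) fires=3 [26,33) fires=4
i=12 t=24 v=7: DROP (t<33-4); WM=33
i=13 t=29 v=5: → [28,35),[26,33),[24,31); WM=33

4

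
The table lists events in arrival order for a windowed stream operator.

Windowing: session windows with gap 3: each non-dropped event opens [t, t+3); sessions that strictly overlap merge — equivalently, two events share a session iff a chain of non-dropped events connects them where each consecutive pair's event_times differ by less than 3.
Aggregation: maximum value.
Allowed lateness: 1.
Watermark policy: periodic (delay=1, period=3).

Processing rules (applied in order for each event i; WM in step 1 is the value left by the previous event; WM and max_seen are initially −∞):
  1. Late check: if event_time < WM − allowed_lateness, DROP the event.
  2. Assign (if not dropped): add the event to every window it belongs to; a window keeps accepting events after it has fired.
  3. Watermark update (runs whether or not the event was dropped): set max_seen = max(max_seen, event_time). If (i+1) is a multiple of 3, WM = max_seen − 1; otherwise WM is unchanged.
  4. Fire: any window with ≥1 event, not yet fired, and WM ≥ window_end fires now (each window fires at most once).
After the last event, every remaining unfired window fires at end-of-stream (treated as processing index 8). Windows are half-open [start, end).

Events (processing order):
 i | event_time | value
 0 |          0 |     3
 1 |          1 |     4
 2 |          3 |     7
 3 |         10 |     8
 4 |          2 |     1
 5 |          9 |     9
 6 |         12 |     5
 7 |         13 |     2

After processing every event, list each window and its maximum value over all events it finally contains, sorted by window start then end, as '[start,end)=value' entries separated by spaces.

i=0 t=0 v=3: → [0,3); WM=−∞
i=1 t=1 v=4: → [0,4); WM=−∞
i=2 t=3 v=7: → [0,6); WM=2
i=3 t=10 v=8: → [10,13); WM=2
i=4 t=2 v=1: → [0,6); WM=2
i=5 t=9 v=9: → [9,13); WM=9
i=6 t=12 v=5: → [9,15); WM=9
i=7 t=13 v=2: → [9,16); WM=9

[0,6)=7 [9,16)=9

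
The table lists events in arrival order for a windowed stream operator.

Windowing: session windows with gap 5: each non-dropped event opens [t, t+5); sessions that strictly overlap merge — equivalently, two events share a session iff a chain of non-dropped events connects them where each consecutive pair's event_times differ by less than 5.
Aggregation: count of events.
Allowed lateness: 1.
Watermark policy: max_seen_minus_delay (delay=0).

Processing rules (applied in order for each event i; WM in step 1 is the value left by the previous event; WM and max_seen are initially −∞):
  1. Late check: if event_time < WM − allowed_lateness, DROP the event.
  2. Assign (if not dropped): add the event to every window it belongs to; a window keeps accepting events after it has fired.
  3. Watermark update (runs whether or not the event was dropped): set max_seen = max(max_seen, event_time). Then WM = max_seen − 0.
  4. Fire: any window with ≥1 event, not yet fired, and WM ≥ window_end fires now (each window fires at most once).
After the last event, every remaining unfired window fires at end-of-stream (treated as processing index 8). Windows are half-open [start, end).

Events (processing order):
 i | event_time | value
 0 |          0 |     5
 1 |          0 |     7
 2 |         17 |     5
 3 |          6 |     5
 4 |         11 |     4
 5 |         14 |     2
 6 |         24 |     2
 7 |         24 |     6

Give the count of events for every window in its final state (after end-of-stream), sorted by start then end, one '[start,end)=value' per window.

[0,5)=2 [17,22)=1 [24,29)=2

i=0 t=0 v=5: → [0,5); WM=0
i=1 t=0 v=7: → [0,5); WM=0
i=2 t=17 v=5: → [17,22); WM=17
i=3 t=6 v=5: DROP (t<17-1); WM=17
i=4 t=11 v=4: DROP (t<17-1); WM=17
i=5 t=14 v=2: DROP (t<17-1); WM=17
i=6 t=24 v=2: → [24,29); WM=24
i=7 t=24 v=6: → [24,29); WM=24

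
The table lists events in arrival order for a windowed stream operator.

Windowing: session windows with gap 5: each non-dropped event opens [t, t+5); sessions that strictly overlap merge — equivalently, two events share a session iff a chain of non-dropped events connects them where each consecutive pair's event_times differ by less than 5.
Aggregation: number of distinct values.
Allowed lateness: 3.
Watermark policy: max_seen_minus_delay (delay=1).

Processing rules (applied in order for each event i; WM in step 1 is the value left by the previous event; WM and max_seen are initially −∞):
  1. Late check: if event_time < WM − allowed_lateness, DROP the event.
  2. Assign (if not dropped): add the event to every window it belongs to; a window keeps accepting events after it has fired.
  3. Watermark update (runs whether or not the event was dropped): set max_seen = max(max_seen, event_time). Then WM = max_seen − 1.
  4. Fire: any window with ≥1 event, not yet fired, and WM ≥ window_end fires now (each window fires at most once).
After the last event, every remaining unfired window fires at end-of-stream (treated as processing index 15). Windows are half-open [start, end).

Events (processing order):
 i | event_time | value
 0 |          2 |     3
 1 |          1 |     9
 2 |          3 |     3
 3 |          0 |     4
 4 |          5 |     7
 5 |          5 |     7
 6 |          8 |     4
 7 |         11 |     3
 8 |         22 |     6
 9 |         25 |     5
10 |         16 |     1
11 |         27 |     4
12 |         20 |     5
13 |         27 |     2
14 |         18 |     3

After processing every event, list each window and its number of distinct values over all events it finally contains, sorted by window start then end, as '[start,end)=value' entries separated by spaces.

[0,16)=4 [22,32)=4

i=0 t=2 v=3: → [2,7); WM=1
i=1 t=1 v=9: → [1,7); WM=1
i=2 t=3 v=3: → [1,8); WM=2
i=3 t=0 v=4: → [0,8); WM=2
i=4 t=5 v=7: → [0,10); WM=4
i=5 t=5 v=7: → [0,10); WM=4
i=6 t=8 v=4: → [0,13); WM=7
i=7 t=11 v=3: → [0,16); WM=10
i=8 t=22 v=6: → [22,27); WM=21
i=9 t=25 v=5: → [22,30); WM=24
i=10 t=16 v=1: DROP (t<24-3); WM=24
i=11 t=27 v=4: → [22,32); WM=26
i=12 t=20 v=5: DROP (t<26-3); WM=26
i=13 t=27 v=2: → [22,32); WM=26
i=14 t=18 v=3: DROP (t<26-3); WM=26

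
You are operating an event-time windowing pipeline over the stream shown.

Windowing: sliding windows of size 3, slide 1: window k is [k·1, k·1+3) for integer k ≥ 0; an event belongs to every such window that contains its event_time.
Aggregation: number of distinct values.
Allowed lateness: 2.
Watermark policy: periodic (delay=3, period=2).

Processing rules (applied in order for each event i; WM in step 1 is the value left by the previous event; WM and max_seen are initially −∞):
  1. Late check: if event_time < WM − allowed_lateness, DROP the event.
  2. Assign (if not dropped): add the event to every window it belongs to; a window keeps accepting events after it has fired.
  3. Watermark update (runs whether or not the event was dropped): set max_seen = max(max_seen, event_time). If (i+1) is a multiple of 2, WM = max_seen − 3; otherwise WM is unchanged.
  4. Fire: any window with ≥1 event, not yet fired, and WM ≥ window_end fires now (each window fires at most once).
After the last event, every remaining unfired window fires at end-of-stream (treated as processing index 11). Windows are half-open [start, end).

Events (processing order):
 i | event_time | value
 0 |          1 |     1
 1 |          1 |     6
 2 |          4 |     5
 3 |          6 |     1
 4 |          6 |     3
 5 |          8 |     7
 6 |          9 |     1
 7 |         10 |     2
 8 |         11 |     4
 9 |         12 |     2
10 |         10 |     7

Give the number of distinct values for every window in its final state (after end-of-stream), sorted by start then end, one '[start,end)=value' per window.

[0,3)=2 [1,4)=2 [2,5)=1 [3,6)=1 [4,7)=3 [5,8)=2 [6,9)=3 [7,10)=2 [8,11)=3 [9,12)=4 [10,13)=3 [11,14)=2 [12,15)=1

i=0 t=1 v=1: → [1,4),[0,3); WM=−∞
i=1 t=1 v=6: → [1,4),[0,3); WM=-2
i=2 t=4 v=5: → [4,7),[3,6),[2,5); WM=-2
i=3 t=6 v=1: → [6,9),[5,8),[4,7); WM=3; [0,3) fires=2
i=4 t=6 v=3: → [6,9),[5,8),[4,7); WM=3
i=5 t=8 v=7: → [8,11),[7,10),[6,9); WM=5; [1,4) fires=2 [2,5) fires=1
i=6 t=9 v=1: → [9,12),[8,11),[7,10); WM=5
i=7 t=10 v=2: → [10,13),[9,12),[8,11); WM=7; [3,6) fires=1 [4,7) fires=3
i=8 t=11 v=4: → [11,14),[10,13),[9,12); WM=7
i=9 t=12 v=2: → [12,15),[11,14),[10,13); WM=9; [5,8) fires=2 [6,9) fires=3
i=10 t=10 v=7: → [10,13),[9,12),[8,11); WM=9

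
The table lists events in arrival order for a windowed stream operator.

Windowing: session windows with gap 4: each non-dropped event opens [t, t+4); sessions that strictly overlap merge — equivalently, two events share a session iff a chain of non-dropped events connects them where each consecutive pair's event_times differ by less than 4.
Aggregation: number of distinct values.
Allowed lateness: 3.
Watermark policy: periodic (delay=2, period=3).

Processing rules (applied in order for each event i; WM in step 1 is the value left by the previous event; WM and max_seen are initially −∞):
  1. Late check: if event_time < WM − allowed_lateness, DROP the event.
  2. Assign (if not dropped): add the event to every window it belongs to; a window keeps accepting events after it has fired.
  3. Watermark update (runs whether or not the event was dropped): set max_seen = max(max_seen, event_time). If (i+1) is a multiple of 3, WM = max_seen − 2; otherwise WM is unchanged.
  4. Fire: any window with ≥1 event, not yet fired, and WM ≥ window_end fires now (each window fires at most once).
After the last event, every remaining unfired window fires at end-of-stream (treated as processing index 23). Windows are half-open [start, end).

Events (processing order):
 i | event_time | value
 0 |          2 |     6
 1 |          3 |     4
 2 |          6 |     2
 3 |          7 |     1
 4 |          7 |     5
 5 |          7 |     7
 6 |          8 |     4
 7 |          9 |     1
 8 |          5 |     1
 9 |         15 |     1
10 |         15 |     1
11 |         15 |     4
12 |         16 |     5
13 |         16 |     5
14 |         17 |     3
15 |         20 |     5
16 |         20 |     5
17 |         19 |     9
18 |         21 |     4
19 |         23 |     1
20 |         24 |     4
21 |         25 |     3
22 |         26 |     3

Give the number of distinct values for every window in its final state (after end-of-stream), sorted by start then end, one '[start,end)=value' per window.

i=0 t=2 v=6: → [2,6); WM=−∞
i=1 t=3 v=4: → [2,7); WM=−∞
i=2 t=6 v=2: → [2,10); WM=4
i=3 t=7 v=1: → [2,11); WM=4
i=4 t=7 v=5: → [2,11); WM=4
i=5 t=7 v=7: → [2,11); WM=5
i=6 t=8 v=4: → [2,12); WM=5
i=7 t=9 v=1: → [2,13); WM=5
i=8 t=5 v=1: → [2,13); WM=7
i=9 t=15 v=1: → [15,19); WM=7
i=10 t=15 v=1: → [15,19); WM=7
i=11 t=15 v=4: → [15,19); WM=13
i=12 t=16 v=5: → [15,20); WM=13
i=13 t=16 v=5: → [15,20); WM=13
i=14 t=17 v=3: → [15,21); WM=15
i=15 t=20 v=5: → [15,24); WM=15
i=16 t=20 v=5: → [15,24); WM=15
i=17 t=19 v=9: → [15,24); WM=18
i=18 t=21 v=4: → [15,25); WM=18
i=19 t=23 v=1: → [15,27); WM=18
i=20 t=24 v=4: → [15,28); WM=22
i=21 t=25 v=3: → [15,29); WM=22
i=22 t=26 v=3: → [15,30); WM=22

[2,13)=6 [15,30)=5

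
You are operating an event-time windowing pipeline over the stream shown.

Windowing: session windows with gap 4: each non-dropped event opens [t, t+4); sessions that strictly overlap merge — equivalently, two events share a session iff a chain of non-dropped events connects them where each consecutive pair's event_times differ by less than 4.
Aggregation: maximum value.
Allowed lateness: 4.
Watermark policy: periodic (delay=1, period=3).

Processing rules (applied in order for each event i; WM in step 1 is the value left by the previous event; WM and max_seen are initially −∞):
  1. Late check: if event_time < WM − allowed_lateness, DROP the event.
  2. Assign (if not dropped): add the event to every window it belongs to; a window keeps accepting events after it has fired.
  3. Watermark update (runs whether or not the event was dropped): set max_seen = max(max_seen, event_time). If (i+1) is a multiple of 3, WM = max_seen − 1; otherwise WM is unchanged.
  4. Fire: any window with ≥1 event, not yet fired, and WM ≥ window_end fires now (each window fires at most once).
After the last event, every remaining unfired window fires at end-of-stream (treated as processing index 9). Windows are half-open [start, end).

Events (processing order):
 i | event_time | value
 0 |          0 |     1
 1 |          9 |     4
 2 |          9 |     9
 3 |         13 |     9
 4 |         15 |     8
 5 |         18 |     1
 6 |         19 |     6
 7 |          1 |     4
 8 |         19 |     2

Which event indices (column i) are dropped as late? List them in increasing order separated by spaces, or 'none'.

i=0 t=0 v=1: → [0,4); WM=−∞
i=1 t=9 v=4: → [9,13); WM=−∞
i=2 t=9 v=9: → [9,13); WM=8
i=3 t=13 v=9: → [13,17); WM=8
i=4 t=15 v=8: → [13,19); WM=8
i=5 t=18 v=1: → [13,22); WM=17
i=6 t=19 v=6: → [13,23); WM=17
i=7 t=1 v=4: DROP (t<17-4); WM=17
i=8 t=19 v=2: → [13,23); WM=18

7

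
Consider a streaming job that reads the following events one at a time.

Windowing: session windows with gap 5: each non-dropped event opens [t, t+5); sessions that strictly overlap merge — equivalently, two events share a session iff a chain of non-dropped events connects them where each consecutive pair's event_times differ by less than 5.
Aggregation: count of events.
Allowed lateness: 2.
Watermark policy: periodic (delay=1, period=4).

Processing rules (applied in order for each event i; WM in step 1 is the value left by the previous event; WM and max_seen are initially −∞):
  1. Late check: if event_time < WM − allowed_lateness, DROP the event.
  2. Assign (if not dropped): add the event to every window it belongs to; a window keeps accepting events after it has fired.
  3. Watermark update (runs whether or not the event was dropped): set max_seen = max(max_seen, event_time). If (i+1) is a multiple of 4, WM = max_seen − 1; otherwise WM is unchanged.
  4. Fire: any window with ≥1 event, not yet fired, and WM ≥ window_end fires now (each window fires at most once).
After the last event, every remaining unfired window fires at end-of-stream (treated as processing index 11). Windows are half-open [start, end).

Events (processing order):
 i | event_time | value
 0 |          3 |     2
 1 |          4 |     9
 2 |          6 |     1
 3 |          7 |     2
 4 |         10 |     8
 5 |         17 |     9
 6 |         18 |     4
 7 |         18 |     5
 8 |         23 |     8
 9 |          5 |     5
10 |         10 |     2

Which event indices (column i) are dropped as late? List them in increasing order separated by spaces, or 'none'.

9 10

i=0 t=3 v=2: → [3,8); WM=−∞
i=1 t=4 v=9: → [3,9); WM=−∞
i=2 t=6 v=1: → [3,11); WM=−∞
i=3 t=7 v=2: → [3,12); WM=6
i=4 t=10 v=8: → [3,15); WM=6
i=5 t=17 v=9: → [17,22); WM=6
i=6 t=18 v=4: → [17,23); WM=6
i=7 t=18 v=5: → [17,23); WM=17
i=8 t=23 v=8: → [23,28); WM=17
i=9 t=5 v=5: DROP (t<17-2); WM=17
i=10 t=10 v=2: DROP (t<17-2); WM=17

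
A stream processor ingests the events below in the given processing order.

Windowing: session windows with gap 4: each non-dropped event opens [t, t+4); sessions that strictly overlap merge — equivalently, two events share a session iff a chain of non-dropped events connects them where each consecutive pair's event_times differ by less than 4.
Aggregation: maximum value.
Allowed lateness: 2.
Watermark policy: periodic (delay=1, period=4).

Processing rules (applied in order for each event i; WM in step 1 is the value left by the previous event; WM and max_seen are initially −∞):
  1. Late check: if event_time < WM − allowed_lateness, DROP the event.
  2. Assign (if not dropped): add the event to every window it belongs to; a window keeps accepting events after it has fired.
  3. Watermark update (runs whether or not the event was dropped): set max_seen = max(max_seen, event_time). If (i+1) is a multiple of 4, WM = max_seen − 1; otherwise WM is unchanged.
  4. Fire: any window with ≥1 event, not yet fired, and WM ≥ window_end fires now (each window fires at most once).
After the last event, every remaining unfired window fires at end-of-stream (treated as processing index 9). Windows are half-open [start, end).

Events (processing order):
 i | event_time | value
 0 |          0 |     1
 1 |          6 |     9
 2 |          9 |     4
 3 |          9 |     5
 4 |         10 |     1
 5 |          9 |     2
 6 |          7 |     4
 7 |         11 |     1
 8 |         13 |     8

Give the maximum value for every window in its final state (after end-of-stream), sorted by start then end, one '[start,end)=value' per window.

i=0 t=0 v=1: → [0,4); WM=−∞
i=1 t=6 v=9: → [6,10); WM=−∞
i=2 t=9 v=4: → [6,13); WM=−∞
i=3 t=9 v=5: → [6,13); WM=8
i=4 t=10 v=1: → [6,14); WM=8
i=5 t=9 v=2: → [6,14); WM=8
i=6 t=7 v=4: → [6,14); WM=8
i=7 t=11 v=1: → [6,15); WM=10
i=8 t=13 v=8: → [6,17); WM=10

[0,4)=1 [6,17)=9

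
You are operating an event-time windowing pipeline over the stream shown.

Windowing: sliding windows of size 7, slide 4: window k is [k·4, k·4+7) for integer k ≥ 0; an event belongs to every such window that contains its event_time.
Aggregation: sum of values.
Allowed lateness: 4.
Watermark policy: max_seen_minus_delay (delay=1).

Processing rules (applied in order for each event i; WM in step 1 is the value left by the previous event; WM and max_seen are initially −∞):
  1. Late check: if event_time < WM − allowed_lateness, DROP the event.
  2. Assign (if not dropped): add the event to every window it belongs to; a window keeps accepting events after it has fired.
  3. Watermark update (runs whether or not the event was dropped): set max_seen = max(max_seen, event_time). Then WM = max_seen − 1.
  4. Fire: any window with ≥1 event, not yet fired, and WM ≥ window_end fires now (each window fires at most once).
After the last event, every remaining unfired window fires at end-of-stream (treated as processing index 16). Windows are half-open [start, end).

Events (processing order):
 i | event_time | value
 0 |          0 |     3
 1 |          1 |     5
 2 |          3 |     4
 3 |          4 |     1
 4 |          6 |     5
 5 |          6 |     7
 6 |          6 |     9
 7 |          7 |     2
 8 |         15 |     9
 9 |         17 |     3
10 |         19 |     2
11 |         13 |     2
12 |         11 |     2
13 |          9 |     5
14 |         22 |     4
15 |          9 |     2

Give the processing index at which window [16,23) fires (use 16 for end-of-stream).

i=0 t=0 v=3: → [0,7); WM=-1
i=1 t=1 v=5: → [0,7); WM=0
i=2 t=3 v=4: → [0,7); WM=2
i=3 t=4 v=1: → [4,11),[0,7); WM=3
i=4 t=6 v=5: → [4,11),[0,7); WM=5
i=5 t=6 v=7: → [4,11),[0,7); WM=5
i=6 t=6 v=9: → [4,11),[0,7); WM=5
i=7 t=7 v=2: → [4,11); WM=6
i=8 t=15 v=9: → [12,19); WM=14; [0,7) fires=34 [4,11) fires=24
i=9 t=17 v=3: → [16,23),[12,19); WM=16
i=10 t=19 v=2: → [16,23); WM=18
i=11 t=13 v=2: DROP (t<18-4); WM=18
i=12 t=11 v=2: DROP (t<18-4); WM=18
i=13 t=9 v=5: DROP (t<18-4); WM=18
i=14 t=22 v=4: → [20,27),[16,23); WM=21; [12,19) fires=12
i=15 t=9 v=2: DROP (t<21-4); WM=21

16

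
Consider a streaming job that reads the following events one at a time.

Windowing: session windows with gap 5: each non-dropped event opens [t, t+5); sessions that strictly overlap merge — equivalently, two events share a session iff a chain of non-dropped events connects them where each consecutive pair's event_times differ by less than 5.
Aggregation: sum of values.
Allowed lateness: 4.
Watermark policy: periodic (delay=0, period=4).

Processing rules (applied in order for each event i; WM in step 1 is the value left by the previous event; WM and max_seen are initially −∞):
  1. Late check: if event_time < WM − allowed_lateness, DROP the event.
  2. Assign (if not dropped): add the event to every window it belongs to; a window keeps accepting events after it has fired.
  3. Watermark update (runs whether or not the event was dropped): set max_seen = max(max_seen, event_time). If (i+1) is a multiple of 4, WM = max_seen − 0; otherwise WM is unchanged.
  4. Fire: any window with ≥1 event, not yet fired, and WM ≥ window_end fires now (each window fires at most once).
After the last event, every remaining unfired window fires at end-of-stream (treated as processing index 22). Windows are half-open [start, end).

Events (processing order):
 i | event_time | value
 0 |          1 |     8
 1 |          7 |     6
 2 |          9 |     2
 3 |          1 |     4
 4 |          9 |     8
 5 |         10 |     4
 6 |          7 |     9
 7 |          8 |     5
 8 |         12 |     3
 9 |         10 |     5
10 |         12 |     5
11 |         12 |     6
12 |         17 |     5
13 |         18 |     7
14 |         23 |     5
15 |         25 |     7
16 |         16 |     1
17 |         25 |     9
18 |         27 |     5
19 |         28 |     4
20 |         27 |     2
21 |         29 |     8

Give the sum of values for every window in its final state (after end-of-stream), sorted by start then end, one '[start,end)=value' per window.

[1,6)=12 [7,17)=53 [17,23)=12 [23,34)=40

i=0 t=1 v=8: → [1,6); WM=−∞
i=1 t=7 v=6: → [7,12); WM=−∞
i=2 t=9 v=2: → [7,14); WM=−∞
i=3 t=1 v=4: → [1,6); WM=9
i=4 t=9 v=8: → [7,14); WM=9
i=5 t=10 v=4: → [7,15); WM=9
i=6 t=7 v=9: → [7,15); WM=9
i=7 t=8 v=5: → [7,15); WM=10
i=8 t=12 v=3: → [7,17); WM=10
i=9 t=10 v=5: → [7,17); WM=10
i=10 t=12 v=5: → [7,17); WM=10
i=11 t=12 v=6: → [7,17); WM=12
i=12 t=17 v=5: → [17,22); WM=12
i=13 t=18 v=7: → [17,23); WM=12
i=14 t=23 v=5: → [23,28); WM=12
i=15 t=25 v=7: → [23,30); WM=25
i=16 t=16 v=1: DROP (t<25-4); WM=25
i=17 t=25 v=9: → [23,30); WM=25
i=18 t=27 v=5: → [23,32); WM=25
i=19 t=28 v=4: → [23,33); WM=28
i=20 t=27 v=2: → [23,33); WM=28
i=21 t=29 v=8: → [23,34); WM=28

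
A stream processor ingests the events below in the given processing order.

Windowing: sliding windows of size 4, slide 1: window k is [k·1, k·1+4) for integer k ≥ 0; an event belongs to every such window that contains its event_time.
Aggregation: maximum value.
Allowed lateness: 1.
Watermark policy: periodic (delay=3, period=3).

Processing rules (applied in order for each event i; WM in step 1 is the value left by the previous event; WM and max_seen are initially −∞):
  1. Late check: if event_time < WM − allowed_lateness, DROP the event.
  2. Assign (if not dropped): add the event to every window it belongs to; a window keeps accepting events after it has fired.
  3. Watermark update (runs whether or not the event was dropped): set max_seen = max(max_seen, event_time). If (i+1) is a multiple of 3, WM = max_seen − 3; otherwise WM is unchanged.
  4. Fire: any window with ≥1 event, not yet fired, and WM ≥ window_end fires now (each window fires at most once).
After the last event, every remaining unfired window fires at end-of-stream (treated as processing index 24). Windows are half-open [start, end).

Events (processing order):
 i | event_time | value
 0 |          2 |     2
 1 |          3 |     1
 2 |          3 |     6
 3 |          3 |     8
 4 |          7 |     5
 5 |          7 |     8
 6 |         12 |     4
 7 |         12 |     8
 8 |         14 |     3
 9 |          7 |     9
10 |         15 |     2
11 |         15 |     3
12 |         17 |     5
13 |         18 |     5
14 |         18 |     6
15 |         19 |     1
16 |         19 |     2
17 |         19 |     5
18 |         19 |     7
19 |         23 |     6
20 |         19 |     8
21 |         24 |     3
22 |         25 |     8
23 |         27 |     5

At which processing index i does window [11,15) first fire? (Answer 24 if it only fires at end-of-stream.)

14

i=0 t=2 v=2: → [2,6),[1,5),[0,4); WM=−∞
i=1 t=3 v=1: → [3,7),[2,6),[1,5),[0,4); WM=−∞
i=2 t=3 v=6: → [3,7),[2,6),[1,5),[0,4); WM=0
i=3 t=3 v=8: → [3,7),[2,6),[1,5),[0,4); WM=0
i=4 t=7 v=5: → [7,11),[6,10),[5,9),[4,8); WM=0
i=5 t=7 v=8: → [7,11),[6,10),[5,9),[4,8); WM=4; [0,4) fires=8
i=6 t=12 v=4: → [12,16),[11,15),[10,14),[9,13); WM=4
i=7 t=12 v=8: → [12,16),[11,15),[10,14),[9,13); WM=4
i=8 t=14 v=3: → [14,18),[13,17),[12,16),[11,15); WM=11; [1,5) fires=8 [2,6) fires=8 [3,7) fires=8 [4,8) fires=8 [5,9) fires=8 [6,10) fires=8 [7,11) fires=8
i=9 t=7 v=9: DROP (t<11-1); WM=11
i=10 t=15 v=2: → [15,19),[14,18),[13,17),[12,16); WM=11
i=11 t=15 v=3: → [15,19),[14,18),[13,17),[12,16); WM=12
i=12 t=17 v=5: → [17,21),[16,20),[15,19),[14,18); WM=12
i=13 t=18 v=5: → [18,22),[17,21),[16,20),[15,19); WM=12
i=14 t=18 v=6: → [18,22),[17,21),[16,20),[15,19); WM=15; [9,13) fires=8 [10,14) fires=8 [11,15) fires=8
i=15 t=19 v=1: → [19,23),[18,22),[17,21),[16,20); WM=15
i=16 t=19 v=2: → [19,23),[18,22),[17,21),[16,20); WM=15
i=17 t=19 v=5: → [19,23),[18,22),[17,21),[16,20); WM=16; [12,16) fires=8
i=18 t=19 v=7: → [19,23),[18,22),[17,21),[16,20); WM=16
i=19 t=23 v=6: → [23,27),[22,26),[21,25),[20,24); WM=16
i=20 t=19 v=8: → [19,23),[18,22),[17,21),[16,20); WM=20; [13,17) fires=3 [14,18) fires=5 [15,19) fires=6 [16,20) fires=8
i=21 t=24 v=3: → [24,28),[23,27),[22,26),[21,25); WM=20
i=22 t=25 v=8: → [25,29),[24,28),[23,27),[22,26); WM=20
i=23 t=27 v=5: → [27,31),[26,30),[25,29),[24,28); WM=24; [17,21) fires=8 [18,22) fires=8 [19,23) fires=8 [20,24) fires=6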